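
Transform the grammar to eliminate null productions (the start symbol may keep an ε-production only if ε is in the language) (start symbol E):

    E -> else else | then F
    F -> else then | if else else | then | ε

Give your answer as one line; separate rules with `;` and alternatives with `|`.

The nullable symbols are {F}.
ε ∉ L(G), so no ε-production is kept.
Expand every rule over subsets of its nullable positions: E → then F gives then F | then.

E -> else else | then F | then; F -> else then | if else else | then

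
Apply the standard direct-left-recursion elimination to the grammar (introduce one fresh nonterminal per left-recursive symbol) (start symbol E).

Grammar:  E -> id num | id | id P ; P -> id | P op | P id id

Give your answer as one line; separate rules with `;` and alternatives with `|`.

Left recursion appears on P.
For P: α = {op, id id}, β = {id}. Rewrite as P → β P' and P' → α P' | ε.

E -> id num | id | id P; P -> id P'; P' -> op P' | id id P' | ε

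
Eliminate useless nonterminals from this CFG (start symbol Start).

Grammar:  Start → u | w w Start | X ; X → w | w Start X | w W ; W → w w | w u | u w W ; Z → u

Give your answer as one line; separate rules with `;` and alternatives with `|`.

Generating nonterminals: {Start, W, X, Z}.
Reachable from Start after that: {Start, W, X}.
Removed useless symbols: {Z} and every production mentioning them.

Start → u | w w Start | X; X → w | w Start X | w W; W → w w | w u | u w W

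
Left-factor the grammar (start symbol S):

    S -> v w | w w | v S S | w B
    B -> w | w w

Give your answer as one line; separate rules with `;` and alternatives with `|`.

S has alternatives sharing prefix 'v': factor to S → v S' with S' → w | S S.
S has alternatives sharing prefix 'w': factor to S → w S'' with S'' → w | B.
B has alternatives sharing prefix 'w': factor to B → w B' with B' → ε | w.

S -> v S' | w S''; B -> w B'; S' -> w | S S; S'' -> w | B; B' -> epsilon | w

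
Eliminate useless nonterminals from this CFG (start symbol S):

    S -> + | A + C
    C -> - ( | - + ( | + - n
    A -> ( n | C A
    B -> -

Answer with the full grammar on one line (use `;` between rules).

Generating nonterminals: {A, B, C, S}.
Reachable from S after that: {A, C, S}.
Removed useless symbols: {B} and every production mentioning them.

S -> + | A + C; C -> - ( | - + ( | + - n; A -> ( n | C A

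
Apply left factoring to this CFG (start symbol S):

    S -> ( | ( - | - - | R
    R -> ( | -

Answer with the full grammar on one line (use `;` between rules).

S has alternatives sharing prefix '(': factor to S → ( S' with S' → ε | -.

S -> - - | R | ( S'; R -> ( | -; S' -> ε | -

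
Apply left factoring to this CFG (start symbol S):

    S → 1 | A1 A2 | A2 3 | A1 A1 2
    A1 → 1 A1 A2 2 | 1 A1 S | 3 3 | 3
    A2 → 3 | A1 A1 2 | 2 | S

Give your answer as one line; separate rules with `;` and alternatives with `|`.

S → 1 | A2 3 | A1 S'; A1 → 1 A1 A1' | 3 A1''; A2 → 3 | A1 A1 2 | 2 | S; S' → A2 | A1 2; A1' → A2 2 | S; A1'' → 3 | ε

S has alternatives sharing prefix 'A1': factor to S → A1 S' with S' → A2 | A1 2.
A1 has alternatives sharing prefix '1 A1': factor to A1 → 1 A1 A1' with A1' → A2 2 | S.
A1 has alternatives sharing prefix '3': factor to A1 → 3 A1'' with A1'' → 3 | ε.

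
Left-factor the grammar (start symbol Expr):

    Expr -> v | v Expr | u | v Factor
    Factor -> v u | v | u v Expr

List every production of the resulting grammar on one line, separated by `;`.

Expr -> u | v Expr1; Factor -> u v Expr | v Factor1; Expr1 -> ε | Expr | Factor; Factor1 -> u | ε

Expr has alternatives sharing prefix 'v': factor to Expr → v Expr1 with Expr1 → ε | Expr | Factor.
Factor has alternatives sharing prefix 'v': factor to Factor → v Factor1 with Factor1 → u | ε.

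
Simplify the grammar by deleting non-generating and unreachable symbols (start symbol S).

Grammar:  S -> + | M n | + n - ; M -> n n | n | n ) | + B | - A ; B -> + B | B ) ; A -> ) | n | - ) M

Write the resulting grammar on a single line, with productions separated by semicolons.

S -> + | M n | + n -; M -> n n | n | n ) | - A; A -> ) | n | - ) M

Generating nonterminals: {A, M, S}.
Reachable from S after that: {A, M, S}.
Removed useless symbols: {B} and every production mentioning them.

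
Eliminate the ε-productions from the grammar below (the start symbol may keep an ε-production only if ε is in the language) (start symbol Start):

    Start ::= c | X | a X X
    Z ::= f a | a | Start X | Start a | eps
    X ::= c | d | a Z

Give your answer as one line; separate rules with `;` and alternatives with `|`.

Nullable nonterminals: {Z}.
ε ∉ L(G), so no ε-production is kept.
Expand every rule over subsets of its nullable positions: X → a Z gives a Z | a.

Start ::= c | X | a X X; Z ::= f a | a | Start X | Start a; X ::= c | d | a Z | a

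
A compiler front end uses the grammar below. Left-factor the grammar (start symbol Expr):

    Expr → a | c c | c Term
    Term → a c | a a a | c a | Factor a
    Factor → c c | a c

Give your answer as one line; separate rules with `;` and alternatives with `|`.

Expr → a | c Expr1; Term → c a | Factor a | a Term1; Factor → c c | a c; Expr1 → c | Term; Term1 → c | a a

Expr has alternatives sharing prefix 'c': factor to Expr → c Expr1 with Expr1 → c | Term.
Term has alternatives sharing prefix 'a': factor to Term → a Term1 with Term1 → c | a a.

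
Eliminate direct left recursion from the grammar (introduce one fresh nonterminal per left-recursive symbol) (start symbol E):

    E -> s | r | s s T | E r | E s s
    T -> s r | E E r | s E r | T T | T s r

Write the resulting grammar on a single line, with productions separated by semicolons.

E, T are directly left-recursive.
For E: α = {r, s s}, β = {s, r, s s T}. Rewrite as E → β E' and E' → α E' | ε.
For T: α = {T, s r}, β = {s r, E E r, s E r}. Rewrite as T → β T' and T' → α T' | ε.

E -> s E' | r E' | s s T E'; T -> s r T' | E E r T' | s E r T'; E' -> r E' | s s E' | eps; T' -> T T' | s r T' | eps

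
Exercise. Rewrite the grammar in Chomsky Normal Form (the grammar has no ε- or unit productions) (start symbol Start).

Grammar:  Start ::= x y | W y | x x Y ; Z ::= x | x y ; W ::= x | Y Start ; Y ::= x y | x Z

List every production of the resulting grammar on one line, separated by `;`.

Start ::= X1 X2 | W X2 | X1 Y1; Z ::= x | X1 X2; W ::= x | Y Start; Y ::= X1 X2 | X1 Z; X1 ::= x; X2 ::= y; Y1 ::= X1 Y

Introduce a nonterminal for each terminal appearing in a rule of length ≥ 2: X1 → x, X2 → y.
Binarize each right-hand side of length ≥ 3 by chaining fresh nonterminals (Y1, Y2, …): affected rules were Start → X1 X1 Y.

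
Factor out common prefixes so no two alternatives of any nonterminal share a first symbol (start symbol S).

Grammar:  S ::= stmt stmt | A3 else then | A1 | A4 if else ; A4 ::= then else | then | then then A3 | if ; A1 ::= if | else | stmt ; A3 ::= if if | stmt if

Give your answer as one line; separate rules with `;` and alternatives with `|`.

S ::= stmt stmt | A3 else then | A1 | A4 if else; A4 ::= if | then A4'; A1 ::= if | else | stmt; A3 ::= if if | stmt if; A4' ::= else | ε | then A3

A4 has alternatives sharing prefix 'then': factor to A4 → then A4' with A4' → else | ε | then A3.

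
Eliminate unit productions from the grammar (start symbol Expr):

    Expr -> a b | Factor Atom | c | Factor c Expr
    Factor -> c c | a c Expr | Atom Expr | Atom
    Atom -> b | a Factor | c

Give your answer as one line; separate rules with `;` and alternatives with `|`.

Unit pairs: Factor ⇒* {Atom}.
For each unit pair (A, B), copy every non-unit production of B to A, then drop all unit productions.

Expr -> a b | Factor Atom | c | Factor c Expr; Factor -> b | a Factor | c | c c | a c Expr | Atom Expr; Atom -> b | a Factor | c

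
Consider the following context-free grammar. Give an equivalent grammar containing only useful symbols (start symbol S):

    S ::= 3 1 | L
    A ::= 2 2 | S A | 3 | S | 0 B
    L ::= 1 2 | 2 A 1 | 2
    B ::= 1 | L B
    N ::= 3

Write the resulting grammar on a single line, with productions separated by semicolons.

Generating nonterminals: {A, B, L, N, S}.
Reachable from S after that: {A, B, L, S}.
Removed useless symbols: {N} and every production mentioning them.

S ::= 3 1 | L; A ::= 2 2 | S A | 3 | S | 0 B; L ::= 1 2 | 2 A 1 | 2; B ::= 1 | L B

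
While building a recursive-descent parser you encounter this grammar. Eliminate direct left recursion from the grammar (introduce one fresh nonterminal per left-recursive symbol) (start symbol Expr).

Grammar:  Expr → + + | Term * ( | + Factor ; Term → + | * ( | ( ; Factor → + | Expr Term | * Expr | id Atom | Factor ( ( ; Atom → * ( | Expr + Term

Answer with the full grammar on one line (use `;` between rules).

Directly left-recursive nonterminal: Factor.
For Factor: α = {( (}, β = {+, Expr Term, * Expr, id Atom}. Rewrite as Factor → β Factor1 and Factor1 → α Factor1 | ε.

Expr → + + | Term * ( | + Factor; Term → + | * ( | (; Factor → + Factor1 | Expr Term Factor1 | * Expr Factor1 | id Atom Factor1; Atom → * ( | Expr + Term; Factor1 → ( ( Factor1 | epsilon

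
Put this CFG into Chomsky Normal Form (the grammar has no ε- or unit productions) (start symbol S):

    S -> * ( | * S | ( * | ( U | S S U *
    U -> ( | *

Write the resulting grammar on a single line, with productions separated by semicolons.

Introduce a nonterminal for each terminal appearing in a rule of length ≥ 2: X1 → *, X2 → (.
Binarize each right-hand side of length ≥ 3 by chaining fresh nonterminals (Y1, Y2, …): affected rules were S → S S U X1.

S -> X1 X2 | X1 S | X2 X1 | X2 U | S Y1; U -> ( | *; X1 -> *; X2 -> (; Y1 -> S Y2; Y2 -> U X1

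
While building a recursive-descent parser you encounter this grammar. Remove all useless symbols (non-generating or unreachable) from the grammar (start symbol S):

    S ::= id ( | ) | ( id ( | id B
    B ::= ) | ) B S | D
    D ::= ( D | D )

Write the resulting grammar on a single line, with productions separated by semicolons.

Generating nonterminals: {B, S}.
Reachable from S after that: {B, S}.
Removed useless symbols: {D} and every production mentioning them.

S ::= id ( | ) | ( id ( | id B; B ::= ) | ) B S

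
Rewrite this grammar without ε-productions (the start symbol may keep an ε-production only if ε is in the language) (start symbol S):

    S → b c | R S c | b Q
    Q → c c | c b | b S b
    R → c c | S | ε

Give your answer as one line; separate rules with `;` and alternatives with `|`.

S → b c | R S c | S c | b Q; Q → c c | c b | b S b; R → c c | S

Nullable set = {R}.
ε ∉ L(G), so no ε-production is kept.
Add the nullable-subset variants: S → R S c gives R S c | S c.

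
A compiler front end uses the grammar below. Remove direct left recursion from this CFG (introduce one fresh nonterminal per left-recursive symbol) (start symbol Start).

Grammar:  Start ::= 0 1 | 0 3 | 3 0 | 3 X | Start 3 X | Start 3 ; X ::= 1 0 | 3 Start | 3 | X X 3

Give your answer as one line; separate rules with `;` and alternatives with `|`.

Start ::= 0 1 Start1 | 0 3 Start1 | 3 0 Start1 | 3 X Start1; X ::= 1 0 X1 | 3 Start X1 | 3 X1; Start1 ::= 3 X Start1 | 3 Start1 | ε; X1 ::= X 3 X1 | ε

Left recursion appears on Start, X.
For Start: α = {3 X, 3}, β = {0 1, 0 3, 3 0, 3 X}. Rewrite as Start → β Start1 and Start1 → α Start1 | ε.
For X: α = {X 3}, β = {1 0, 3 Start, 3}. Rewrite as X → β X1 and X1 → α X1 | ε.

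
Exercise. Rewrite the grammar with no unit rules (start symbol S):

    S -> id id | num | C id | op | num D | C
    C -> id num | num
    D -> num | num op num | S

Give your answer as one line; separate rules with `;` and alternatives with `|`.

S -> id num | num | id id | C id | op | num D; C -> id num | num; D -> id id | num | C id | op | num D | id num | num op num

Unit pairs: D ⇒* {C, S}; S ⇒* {C}.
For every A with A ⇒* B via unit rules, add B's non-unit alternatives to A; then delete every rule of the form X → Y.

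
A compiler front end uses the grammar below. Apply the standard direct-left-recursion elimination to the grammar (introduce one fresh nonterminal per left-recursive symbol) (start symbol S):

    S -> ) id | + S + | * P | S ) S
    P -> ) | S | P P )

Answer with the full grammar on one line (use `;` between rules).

S -> ) id S' | + S + S' | * P S'; P -> ) P' | S P'; S' -> ) S S' | epsilon; P' -> P ) P' | epsilon

Left recursion appears on S, P.
For S: α = {) S}, β = {) id, + S +, * P}. Rewrite as S → β S' and S' → α S' | ε.
For P: α = {P )}, β = {), S}. Rewrite as P → β P' and P' → α P' | ε.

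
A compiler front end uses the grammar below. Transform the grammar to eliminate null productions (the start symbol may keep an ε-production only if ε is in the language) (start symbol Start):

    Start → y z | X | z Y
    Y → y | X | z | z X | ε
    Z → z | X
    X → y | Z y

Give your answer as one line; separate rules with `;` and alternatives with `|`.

Start → y z | X | z Y | z; Y → y | X | z | z X; Z → z | X; X → y | Z y

The nullable symbols are {Y}.
ε ∉ L(G), so no ε-production is kept.
For each production, add variants omitting each subset of nullable occurrences: Start → z Y gives z Y | z.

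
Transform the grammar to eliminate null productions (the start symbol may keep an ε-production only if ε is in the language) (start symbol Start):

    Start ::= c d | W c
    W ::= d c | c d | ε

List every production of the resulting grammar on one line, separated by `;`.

The nullable symbols are {W}.
ε ∉ L(G), so no ε-production is kept.
Add the nullable-subset variants: Start → W c gives W c | c.

Start ::= c d | W c | c; W ::= d c | c d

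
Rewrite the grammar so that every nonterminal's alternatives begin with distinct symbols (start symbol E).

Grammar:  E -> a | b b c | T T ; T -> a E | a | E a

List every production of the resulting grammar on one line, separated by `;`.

E -> a | b b c | T T; T -> E a | a T'; T' -> E | ε

T has alternatives sharing prefix 'a': factor to T → a T' with T' → E | ε.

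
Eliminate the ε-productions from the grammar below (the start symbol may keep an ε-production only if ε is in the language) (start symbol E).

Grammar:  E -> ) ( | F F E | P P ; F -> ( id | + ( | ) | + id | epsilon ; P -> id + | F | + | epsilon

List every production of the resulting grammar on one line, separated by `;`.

E -> ) ( | F F E | F F | F E | F | P P | P | ε; F -> ( id | + ( | ) | + id; P -> id + | F | +

Nullable nonterminals: {E, F, P}.
ε ∈ L(G) since E is nullable, so keep E → ε.
Add the nullable-subset variants: E → F F E gives F F E | F F | F E | F. E → P P gives P P | P.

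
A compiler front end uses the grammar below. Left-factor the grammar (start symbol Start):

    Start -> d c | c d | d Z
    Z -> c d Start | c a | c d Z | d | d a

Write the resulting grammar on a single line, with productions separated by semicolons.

Start -> c d | d Start1; Z -> c Z1 | d Z2; Start1 -> c | Z; Z1 -> a | d Z11; Z2 -> ε | a; Z11 -> Start | Z

Start has alternatives sharing prefix 'd': factor to Start → d Start1 with Start1 → c | Z.
Z has alternatives sharing prefix 'c': factor to Z → c Z1 with Z1 → d Start | a | d Z.
Z has alternatives sharing prefix 'd': factor to Z → d Z2 with Z2 → ε | a.
Z1 has alternatives sharing prefix 'd': factor to Z1 → d Z11 with Z11 → Start | Z.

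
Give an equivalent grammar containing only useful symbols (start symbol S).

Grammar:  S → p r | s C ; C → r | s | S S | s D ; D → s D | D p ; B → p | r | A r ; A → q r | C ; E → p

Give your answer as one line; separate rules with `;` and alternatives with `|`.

Generating nonterminals: {A, B, C, E, S}.
Reachable from S after that: {C, S}.
Removed useless symbols: {A, B, D, E} and every production mentioning them.

S → p r | s C; C → r | s | S S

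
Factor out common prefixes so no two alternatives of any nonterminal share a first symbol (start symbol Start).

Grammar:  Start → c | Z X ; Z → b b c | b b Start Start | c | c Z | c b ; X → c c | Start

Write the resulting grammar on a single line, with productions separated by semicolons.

Z has alternatives sharing prefix 'c': factor to Z → c Z1 with Z1 → ε | Z | b.
Z has alternatives sharing prefix 'b b': factor to Z → b b Z2 with Z2 → c | Start Start.

Start → c | Z X; Z → c Z1 | b b Z2; X → c c | Start; Z1 → ε | Z | b; Z2 → c | Start Start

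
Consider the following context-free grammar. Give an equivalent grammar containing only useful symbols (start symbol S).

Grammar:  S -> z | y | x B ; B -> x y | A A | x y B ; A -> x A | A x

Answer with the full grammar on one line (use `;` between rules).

S -> z | y | x B; B -> x y | x y B

Generating nonterminals: {B, S}.
Reachable from S after that: {B, S}.
Removed useless symbols: {A} and every production mentioning them.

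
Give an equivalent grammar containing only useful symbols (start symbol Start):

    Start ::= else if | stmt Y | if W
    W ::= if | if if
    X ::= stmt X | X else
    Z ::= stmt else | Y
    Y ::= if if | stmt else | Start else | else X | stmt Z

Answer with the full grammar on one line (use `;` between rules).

Start ::= else if | stmt Y | if W; W ::= if | if if; Z ::= stmt else | Y; Y ::= if if | stmt else | Start else | stmt Z

Generating nonterminals: {Start, W, Y, Z}.
Reachable from Start after that: {Start, W, Y, Z}.
Removed useless symbols: {X} and every production mentioning them.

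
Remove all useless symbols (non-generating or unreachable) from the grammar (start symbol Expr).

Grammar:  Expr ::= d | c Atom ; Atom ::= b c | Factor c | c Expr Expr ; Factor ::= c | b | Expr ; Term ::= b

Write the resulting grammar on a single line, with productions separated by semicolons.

Generating nonterminals: {Atom, Expr, Factor, Term}.
Reachable from Expr after that: {Atom, Expr, Factor}.
Removed useless symbols: {Term} and every production mentioning them.

Expr ::= d | c Atom; Atom ::= b c | Factor c | c Expr Expr; Factor ::= c | b | Expr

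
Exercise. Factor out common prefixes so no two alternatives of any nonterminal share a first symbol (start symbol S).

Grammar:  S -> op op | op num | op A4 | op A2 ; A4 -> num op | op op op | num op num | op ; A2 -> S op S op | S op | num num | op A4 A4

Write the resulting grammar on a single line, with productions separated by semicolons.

S has alternatives sharing prefix 'op': factor to S → op S' with S' → op | num | A4 | A2.
A4 has alternatives sharing prefix 'num op': factor to A4 → num op A4' with A4' → ε | num.
A4 has alternatives sharing prefix 'op': factor to A4 → op A4'' with A4'' → op op | ε.
A2 has alternatives sharing prefix 'S op': factor to A2 → S op A2' with A2' → S op | ε.

S -> op S'; A4 -> num op A4' | op A4''; A2 -> num num | op A4 A4 | S op A2'; S' -> op | num | A4 | A2; A4' -> ε | num; A4'' -> op op | ε; A2' -> S op | ε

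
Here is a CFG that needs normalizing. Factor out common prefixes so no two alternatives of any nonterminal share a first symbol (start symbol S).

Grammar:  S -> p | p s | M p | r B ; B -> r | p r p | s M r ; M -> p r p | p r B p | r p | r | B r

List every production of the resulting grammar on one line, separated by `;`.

S has alternatives sharing prefix 'p': factor to S → p S' with S' → ε | s.
M has alternatives sharing prefix 'p r': factor to M → p r M' with M' → p | B p.
M has alternatives sharing prefix 'r': factor to M → r M'' with M'' → p | ε.

S -> M p | r B | p S'; B -> r | p r p | s M r; M -> B r | p r M' | r M''; S' -> ε | s; M' -> p | B p; M'' -> p | ε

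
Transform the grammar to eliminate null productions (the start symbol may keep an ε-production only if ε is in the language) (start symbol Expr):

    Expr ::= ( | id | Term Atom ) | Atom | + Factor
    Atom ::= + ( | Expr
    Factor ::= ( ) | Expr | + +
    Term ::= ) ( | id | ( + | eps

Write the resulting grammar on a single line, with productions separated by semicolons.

Nullable nonterminals: {Term}.
ε ∉ L(G), so no ε-production is kept.
For each production, add variants omitting each subset of nullable occurrences: Expr → Term Atom ) gives Term Atom ) | Atom ).

Expr ::= ( | id | Term Atom ) | Atom ) | Atom | + Factor; Atom ::= + ( | Expr; Factor ::= ( ) | Expr | + +; Term ::= ) ( | id | ( +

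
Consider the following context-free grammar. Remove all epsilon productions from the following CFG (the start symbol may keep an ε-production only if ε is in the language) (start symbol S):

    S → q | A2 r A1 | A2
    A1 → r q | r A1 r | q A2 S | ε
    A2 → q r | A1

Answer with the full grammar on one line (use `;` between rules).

The nullable symbols are {A1, A2, S}.
ε ∈ L(G) since S is nullable, so keep S → ε.
Add the nullable-subset variants: S → A2 r A1 gives A2 r A1 | A2 r | r A1 | r. A1 → r A1 r gives r A1 r | r r. A1 → q A2 S gives q A2 S | q A2 | q S | q.

S → q | A2 r A1 | A2 r | r A1 | r | A2 | ε; A1 → r q | r A1 r | r r | q A2 S | q A2 | q S | q; A2 → q r | A1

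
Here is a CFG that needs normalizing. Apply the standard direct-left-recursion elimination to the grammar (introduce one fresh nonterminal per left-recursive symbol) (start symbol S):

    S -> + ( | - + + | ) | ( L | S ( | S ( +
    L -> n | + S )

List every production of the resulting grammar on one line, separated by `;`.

S -> + ( S' | - + + S' | ) S' | ( L S'; L -> n | + S ); S' -> ( S' | ( + S' | ε

Left recursion appears on S.
For S: α = {(, ( +}, β = {+ (, - + +, ), ( L}. Rewrite as S → β S' and S' → α S' | ε.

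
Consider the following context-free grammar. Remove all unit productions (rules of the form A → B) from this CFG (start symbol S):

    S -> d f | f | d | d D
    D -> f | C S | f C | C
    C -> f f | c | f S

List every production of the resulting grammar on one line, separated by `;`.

S -> d f | f | d | d D; D -> f f | c | f S | f | C S | f C; C -> f f | c | f S

Unit pairs: D ⇒* {C}.
For every A with A ⇒* B via unit rules, add B's non-unit alternatives to A; then delete every rule of the form X → Y.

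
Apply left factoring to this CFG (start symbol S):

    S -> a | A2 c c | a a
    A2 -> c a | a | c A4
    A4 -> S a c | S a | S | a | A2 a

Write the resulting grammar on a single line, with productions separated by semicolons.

S has alternatives sharing prefix 'a': factor to S → a S' with S' → ε | a.
A2 has alternatives sharing prefix 'c': factor to A2 → c A2' with A2' → a | A4.
A4 has alternatives sharing prefix 'S': factor to A4 → S A4' with A4' → a c | a | ε.
A4' has alternatives sharing prefix 'a': factor to A4' → a A4'' with A4'' → c | ε.

S -> A2 c c | a S'; A2 -> a | c A2'; A4 -> a | A2 a | S A4'; S' -> ε | a; A2' -> a | A4; A4' -> ε | a A4''; A4'' -> c | ε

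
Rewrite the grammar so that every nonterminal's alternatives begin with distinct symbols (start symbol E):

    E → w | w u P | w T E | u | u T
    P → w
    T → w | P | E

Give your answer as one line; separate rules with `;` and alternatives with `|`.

E → w E' | u E''; P → w; T → w | P | E; E' → epsilon | u P | T E; E'' → epsilon | T

E has alternatives sharing prefix 'w': factor to E → w E' with E' → ε | u P | T E.
E has alternatives sharing prefix 'u': factor to E → u E'' with E'' → ε | T.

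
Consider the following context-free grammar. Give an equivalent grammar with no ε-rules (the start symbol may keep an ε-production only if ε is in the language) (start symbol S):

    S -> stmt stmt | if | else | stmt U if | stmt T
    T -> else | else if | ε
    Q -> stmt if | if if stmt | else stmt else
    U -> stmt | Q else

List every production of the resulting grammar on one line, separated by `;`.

S -> stmt stmt | if | else | stmt U if | stmt T | stmt; T -> else | else if; Q -> stmt if | if if stmt | else stmt else; U -> stmt | Q else

The nullable symbols are {T}.
ε ∉ L(G), so no ε-production is kept.
For each production, add variants omitting each subset of nullable occurrences: S → stmt T gives stmt T | stmt.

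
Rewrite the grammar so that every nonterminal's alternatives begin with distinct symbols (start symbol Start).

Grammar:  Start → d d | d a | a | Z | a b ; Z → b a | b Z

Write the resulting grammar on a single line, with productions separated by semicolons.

Start has alternatives sharing prefix 'd': factor to Start → d Start1 with Start1 → d | a.
Start has alternatives sharing prefix 'a': factor to Start → a Start2 with Start2 → ε | b.
Z has alternatives sharing prefix 'b': factor to Z → b Z1 with Z1 → a | Z.

Start → Z | d Start1 | a Start2; Z → b Z1; Start1 → d | a; Start2 → ε | b; Z1 → a | Z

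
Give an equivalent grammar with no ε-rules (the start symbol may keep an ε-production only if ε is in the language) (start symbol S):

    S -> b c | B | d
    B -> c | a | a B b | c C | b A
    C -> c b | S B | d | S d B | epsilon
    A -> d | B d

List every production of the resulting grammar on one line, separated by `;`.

The nullable symbols are {C}.
ε ∉ L(G), so no ε-production is kept.

S -> b c | B | d; B -> c | a | a B b | c C | b A; C -> c b | S B | d | S d B; A -> d | B d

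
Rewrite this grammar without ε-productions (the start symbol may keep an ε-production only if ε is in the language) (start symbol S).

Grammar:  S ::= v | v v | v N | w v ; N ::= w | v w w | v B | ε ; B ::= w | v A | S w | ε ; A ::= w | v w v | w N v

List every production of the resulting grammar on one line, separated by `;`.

The nullable symbols are {B, N}.
ε ∉ L(G), so no ε-production is kept.
For each production, add variants omitting each subset of nullable occurrences: N → v B gives v B | v. A → w N v gives w N v | w v.

S ::= v | v v | v N | w v; N ::= w | v w w | v B | v; B ::= w | v A | S w; A ::= w | v w v | w N v | w v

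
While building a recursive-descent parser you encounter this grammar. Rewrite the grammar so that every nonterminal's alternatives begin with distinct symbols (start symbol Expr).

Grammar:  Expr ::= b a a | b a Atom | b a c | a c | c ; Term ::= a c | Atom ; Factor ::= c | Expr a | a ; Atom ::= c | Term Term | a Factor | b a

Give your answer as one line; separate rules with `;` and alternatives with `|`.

Expr ::= a c | c | b a Expr1; Term ::= a c | Atom; Factor ::= c | Expr a | a; Atom ::= c | Term Term | a Factor | b a; Expr1 ::= a | Atom | c

Expr has alternatives sharing prefix 'b a': factor to Expr → b a Expr1 with Expr1 → a | Atom | c.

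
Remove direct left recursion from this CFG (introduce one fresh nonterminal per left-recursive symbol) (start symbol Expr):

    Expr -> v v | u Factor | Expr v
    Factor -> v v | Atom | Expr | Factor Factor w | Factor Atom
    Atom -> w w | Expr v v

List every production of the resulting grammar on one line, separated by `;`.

Expr, Factor are directly left-recursive.
For Expr: α = {v}, β = {v v, u Factor}. Rewrite as Expr → β Expr1 and Expr1 → α Expr1 | ε.
For Factor: α = {Factor w, Atom}, β = {v v, Atom, Expr}. Rewrite as Factor → β Factor1 and Factor1 → α Factor1 | ε.

Expr -> v v Expr1 | u Factor Expr1; Factor -> v v Factor1 | Atom Factor1 | Expr Factor1; Atom -> w w | Expr v v; Expr1 -> v Expr1 | ε; Factor1 -> Factor w Factor1 | Atom Factor1 | ε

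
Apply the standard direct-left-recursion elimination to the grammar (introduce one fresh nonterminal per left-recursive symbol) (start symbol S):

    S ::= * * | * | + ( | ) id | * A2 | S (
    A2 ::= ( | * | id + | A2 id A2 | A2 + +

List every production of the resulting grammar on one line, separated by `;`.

Left recursion appears on S, A2.
For S: α = {(}, β = {* *, *, + (, ) id, * A2}. Rewrite as S → β S' and S' → α S' | ε.
For A2: α = {id A2, + +}, β = {(, *, id +}. Rewrite as A2 → β A2' and A2' → α A2' | ε.

S ::= * * S' | * S' | + ( S' | ) id S' | * A2 S'; A2 ::= ( A2' | * A2' | id + A2'; S' ::= ( S' | ε; A2' ::= id A2 A2' | + + A2' | ε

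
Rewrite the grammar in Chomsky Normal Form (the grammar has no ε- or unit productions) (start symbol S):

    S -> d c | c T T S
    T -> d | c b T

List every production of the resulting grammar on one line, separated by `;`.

S -> X1 X2 | X2 Y1; T -> d | X2 Y3; X1 -> d; X2 -> c; X3 -> b; Y1 -> T Y2; Y2 -> T S; Y3 -> X3 T

Introduce a nonterminal for each terminal appearing in a rule of length ≥ 2: X1 → d, X2 → c, X3 → b.
Binarize each right-hand side of length ≥ 3 by chaining fresh nonterminals (Y1, Y2, …): affected rules were S → X2 T T S; T → X2 X3 T.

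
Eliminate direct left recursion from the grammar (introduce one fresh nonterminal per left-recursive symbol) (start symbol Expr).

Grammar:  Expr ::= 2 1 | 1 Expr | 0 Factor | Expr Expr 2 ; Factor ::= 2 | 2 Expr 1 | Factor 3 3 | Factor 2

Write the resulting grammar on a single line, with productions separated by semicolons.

Directly left-recursive nonterminals: Expr, Factor.
For Expr: α = {Expr 2}, β = {2 1, 1 Expr, 0 Factor}. Rewrite as Expr → β Expr1 and Expr1 → α Expr1 | ε.
For Factor: α = {3 3, 2}, β = {2, 2 Expr 1}. Rewrite as Factor → β Factor1 and Factor1 → α Factor1 | ε.

Expr ::= 2 1 Expr1 | 1 Expr Expr1 | 0 Factor Expr1; Factor ::= 2 Factor1 | 2 Expr 1 Factor1; Expr1 ::= Expr 2 Expr1 | eps; Factor1 ::= 3 3 Factor1 | 2 Factor1 | eps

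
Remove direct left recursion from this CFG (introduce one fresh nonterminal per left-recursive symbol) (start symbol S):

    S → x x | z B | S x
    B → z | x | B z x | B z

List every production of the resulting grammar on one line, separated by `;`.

S → x x S' | z B S'; B → z B' | x B'; S' → x S' | ε; B' → z x B' | z B' | ε

Left recursion appears on S, B.
For S: α = {x}, β = {x x, z B}. Rewrite as S → β S' and S' → α S' | ε.
For B: α = {z x, z}, β = {z, x}. Rewrite as B → β B' and B' → α B' | ε.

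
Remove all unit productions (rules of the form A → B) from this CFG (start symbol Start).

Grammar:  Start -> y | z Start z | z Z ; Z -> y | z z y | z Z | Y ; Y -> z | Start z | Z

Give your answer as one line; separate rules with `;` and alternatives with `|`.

Start -> y | z Start z | z Z; Z -> y | z z y | z Z | z | Start z; Y -> y | z z y | z Z | z | Start z

Unit pairs: Y ⇒* {Z}; Z ⇒* {Y}.
Replace each nonterminal's rules with the union of the non-unit rules of every nonterminal it unit-derives.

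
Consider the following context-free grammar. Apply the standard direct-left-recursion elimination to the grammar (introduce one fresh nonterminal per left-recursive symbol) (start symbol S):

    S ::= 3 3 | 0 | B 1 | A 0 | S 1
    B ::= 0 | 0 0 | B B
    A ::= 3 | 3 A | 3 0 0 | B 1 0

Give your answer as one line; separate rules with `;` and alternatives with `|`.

Left recursion appears on S, B.
For S: α = {1}, β = {3 3, 0, B 1, A 0}. Rewrite as S → β S' and S' → α S' | ε.
For B: α = {B}, β = {0, 0 0}. Rewrite as B → β B' and B' → α B' | ε.

S ::= 3 3 S' | 0 S' | B 1 S' | A 0 S'; B ::= 0 B' | 0 0 B'; A ::= 3 | 3 A | 3 0 0 | B 1 0; S' ::= 1 S' | ε; B' ::= B B' | ε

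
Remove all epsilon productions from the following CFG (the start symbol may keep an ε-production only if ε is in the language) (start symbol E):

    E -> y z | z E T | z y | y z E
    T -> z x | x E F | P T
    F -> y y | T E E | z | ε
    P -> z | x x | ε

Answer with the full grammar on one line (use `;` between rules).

E -> y z | z E T | z y | y z E; T -> z x | x E F | x E | P T; F -> y y | T E E | z; P -> z | x x

The nullable symbols are {F, P}.
ε ∉ L(G), so no ε-production is kept.
For each production, add variants omitting each subset of nullable occurrences: T → x E F gives x E F | x E.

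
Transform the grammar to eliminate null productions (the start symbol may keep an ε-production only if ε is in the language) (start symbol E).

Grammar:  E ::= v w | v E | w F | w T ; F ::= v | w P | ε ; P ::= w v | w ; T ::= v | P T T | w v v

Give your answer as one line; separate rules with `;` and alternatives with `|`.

E ::= v w | v E | w F | w | w T; F ::= v | w P; P ::= w v | w; T ::= v | P T T | w v v

Nullable nonterminals: {F}.
ε ∉ L(G), so no ε-production is kept.
Add the nullable-subset variants: E → w F gives w F | w.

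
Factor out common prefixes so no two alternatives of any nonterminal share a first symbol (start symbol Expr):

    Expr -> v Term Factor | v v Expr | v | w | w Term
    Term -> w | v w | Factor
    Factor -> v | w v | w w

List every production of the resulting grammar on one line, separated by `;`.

Expr has alternatives sharing prefix 'v': factor to Expr → v Expr1 with Expr1 → Term Factor | v Expr | ε.
Expr has alternatives sharing prefix 'w': factor to Expr → w Expr2 with Expr2 → ε | Term.
Factor has alternatives sharing prefix 'w': factor to Factor → w Factor1 with Factor1 → v | w.

Expr -> v Expr1 | w Expr2; Term -> w | v w | Factor; Factor -> v | w Factor1; Expr1 -> Term Factor | v Expr | ε; Expr2 -> ε | Term; Factor1 -> v | w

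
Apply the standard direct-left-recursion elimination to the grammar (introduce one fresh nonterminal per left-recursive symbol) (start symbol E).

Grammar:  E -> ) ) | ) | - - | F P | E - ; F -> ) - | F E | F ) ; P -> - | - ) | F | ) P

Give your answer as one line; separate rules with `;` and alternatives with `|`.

E -> ) ) E' | ) E' | - - E' | F P E'; F -> ) - F'; P -> - | - ) | F | ) P; E' -> - E' | ε; F' -> E F' | ) F' | ε

Directly left-recursive nonterminals: E, F.
For E: α = {-}, β = {) ), ), - -, F P}. Rewrite as E → β E' and E' → α E' | ε.
For F: α = {E, )}, β = {) -}. Rewrite as F → β F' and F' → α F' | ε.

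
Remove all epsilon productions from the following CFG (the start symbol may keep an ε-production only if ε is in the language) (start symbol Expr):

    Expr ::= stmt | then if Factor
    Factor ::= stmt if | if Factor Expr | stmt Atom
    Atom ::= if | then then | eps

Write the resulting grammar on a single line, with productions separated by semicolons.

Expr ::= stmt | then if Factor; Factor ::= stmt if | if Factor Expr | stmt Atom | stmt; Atom ::= if | then then

Nullable nonterminals: {Atom}.
ε ∉ L(G), so no ε-production is kept.
Expand every rule over subsets of its nullable positions: Factor → stmt Atom gives stmt Atom | stmt.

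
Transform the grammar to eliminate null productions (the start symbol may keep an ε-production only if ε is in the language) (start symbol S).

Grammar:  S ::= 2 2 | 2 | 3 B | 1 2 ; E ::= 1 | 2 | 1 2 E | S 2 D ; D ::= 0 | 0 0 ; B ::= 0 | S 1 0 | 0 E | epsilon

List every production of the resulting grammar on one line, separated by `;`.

S ::= 2 2 | 2 | 3 B | 3 | 1 2; E ::= 1 | 2 | 1 2 E | S 2 D; D ::= 0 | 0 0; B ::= 0 | S 1 0 | 0 E

The nullable symbols are {B}.
ε ∉ L(G), so no ε-production is kept.
Add the nullable-subset variants: S → 3 B gives 3 B | 3.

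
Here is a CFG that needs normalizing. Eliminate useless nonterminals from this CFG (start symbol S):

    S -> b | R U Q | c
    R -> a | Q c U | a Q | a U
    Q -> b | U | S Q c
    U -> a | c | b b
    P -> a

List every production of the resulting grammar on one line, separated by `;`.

S -> b | R U Q | c; R -> a | Q c U | a Q | a U; Q -> b | U | S Q c; U -> a | c | b b

Generating nonterminals: {P, Q, R, S, U}.
Reachable from S after that: {Q, R, S, U}.
Removed useless symbols: {P} and every production mentioning them.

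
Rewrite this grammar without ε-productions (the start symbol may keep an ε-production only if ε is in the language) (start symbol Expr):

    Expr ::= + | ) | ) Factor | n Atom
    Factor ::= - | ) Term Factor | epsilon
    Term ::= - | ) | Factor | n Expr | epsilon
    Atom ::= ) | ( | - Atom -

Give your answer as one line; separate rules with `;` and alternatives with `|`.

Expr ::= + | ) | ) Factor | n Atom; Factor ::= - | ) Term Factor | ) Term | ) Factor | ); Term ::= - | ) | Factor | n Expr; Atom ::= ) | ( | - Atom -

Nullable nonterminals: {Factor, Term}.
ε ∉ L(G), so no ε-production is kept.
Expand every rule over subsets of its nullable positions: Factor → ) Term Factor gives ) Term Factor | ) Term | ) Factor | ).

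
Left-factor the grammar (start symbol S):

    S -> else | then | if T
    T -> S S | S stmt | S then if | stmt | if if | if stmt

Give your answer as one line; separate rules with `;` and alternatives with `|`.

T has alternatives sharing prefix 'S': factor to T → S T' with T' → S | stmt | then if.
T has alternatives sharing prefix 'if': factor to T → if T'' with T'' → if | stmt.

S -> else | then | if T; T -> stmt | S T' | if T''; T' -> S | stmt | then if; T'' -> if | stmt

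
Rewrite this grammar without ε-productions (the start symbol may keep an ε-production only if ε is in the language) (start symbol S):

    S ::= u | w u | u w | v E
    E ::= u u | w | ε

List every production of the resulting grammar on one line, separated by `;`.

Nullable set = {E}.
ε ∉ L(G), so no ε-production is kept.
Expand every rule over subsets of its nullable positions: S → v E gives v E | v.

S ::= u | w u | u w | v E | v; E ::= u u | w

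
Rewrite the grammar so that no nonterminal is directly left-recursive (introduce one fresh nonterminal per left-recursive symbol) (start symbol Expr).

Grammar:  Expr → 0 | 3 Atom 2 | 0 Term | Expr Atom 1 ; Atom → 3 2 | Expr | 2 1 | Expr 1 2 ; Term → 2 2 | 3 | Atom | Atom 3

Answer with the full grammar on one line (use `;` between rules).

Expr is directly left-recursive.
For Expr: α = {Atom 1}, β = {0, 3 Atom 2, 0 Term}. Rewrite as Expr → β Expr1 and Expr1 → α Expr1 | ε.

Expr → 0 Expr1 | 3 Atom 2 Expr1 | 0 Term Expr1; Atom → 3 2 | Expr | 2 1 | Expr 1 2; Term → 2 2 | 3 | Atom | Atom 3; Expr1 → Atom 1 Expr1 | ε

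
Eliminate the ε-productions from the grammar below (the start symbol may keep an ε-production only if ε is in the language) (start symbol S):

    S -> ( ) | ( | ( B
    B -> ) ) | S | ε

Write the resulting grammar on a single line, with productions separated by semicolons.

S -> ( ) | ( | ( B; B -> ) ) | S

Nullable set = {B}.
ε ∉ L(G), so no ε-production is kept.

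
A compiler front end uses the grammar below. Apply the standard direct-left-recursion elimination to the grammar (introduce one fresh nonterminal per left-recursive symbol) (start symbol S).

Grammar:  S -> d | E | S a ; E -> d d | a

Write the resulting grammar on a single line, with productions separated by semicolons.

S -> d S' | E S'; E -> d d | a; S' -> a S' | ε

Left recursion appears on S.
For S: α = {a}, β = {d, E}. Rewrite as S → β S' and S' → α S' | ε.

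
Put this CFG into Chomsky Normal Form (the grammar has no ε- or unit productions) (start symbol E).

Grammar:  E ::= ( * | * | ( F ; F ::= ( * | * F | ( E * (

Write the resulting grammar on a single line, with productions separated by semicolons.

E ::= X1 X2 | * | X1 F; F ::= X1 X2 | X2 F | X1 Y1; X1 ::= (; X2 ::= *; Y1 ::= E Y2; Y2 ::= X2 X1

Introduce a nonterminal for each terminal appearing in a rule of length ≥ 2: X1 → (, X2 → *.
Binarize each right-hand side of length ≥ 3 by chaining fresh nonterminals (Y1, Y2, …): affected rules were F → X1 E X2 X1.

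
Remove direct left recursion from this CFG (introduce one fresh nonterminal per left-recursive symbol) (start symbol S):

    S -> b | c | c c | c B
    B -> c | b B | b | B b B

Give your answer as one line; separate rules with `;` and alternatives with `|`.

Directly left-recursive nonterminal: B.
For B: α = {b B}, β = {c, b B, b}. Rewrite as B → β B' and B' → α B' | ε.

S -> b | c | c c | c B; B -> c B' | b B B' | b B'; B' -> b B B' | epsilon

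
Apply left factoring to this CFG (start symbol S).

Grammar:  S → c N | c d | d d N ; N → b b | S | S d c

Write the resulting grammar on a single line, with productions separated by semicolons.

S → d d N | c S'; N → b b | S N'; S' → N | d; N' → ε | d c

S has alternatives sharing prefix 'c': factor to S → c S' with S' → N | d.
N has alternatives sharing prefix 'S': factor to N → S N' with N' → ε | d c.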